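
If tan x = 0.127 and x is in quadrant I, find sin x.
sin x = 0.126 (using tan²x + 1 = sec²x)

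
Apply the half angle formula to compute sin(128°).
sin(128°) = √((1 - cos 256°)/2) = 0.788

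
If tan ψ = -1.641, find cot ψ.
cot ψ = 1/tan ψ = -0.6094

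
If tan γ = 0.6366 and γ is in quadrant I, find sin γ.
sin γ = 0.537 (using tan²γ + 1 = sec²γ)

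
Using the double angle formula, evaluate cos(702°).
cos(702°) = cos²351° - sin²351° = 0.9511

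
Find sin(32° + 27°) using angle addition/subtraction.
sin(32° + 27°) = sin 32° cos 27° + cos 32° sin 27° = 0.8572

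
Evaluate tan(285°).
tan(285°) = -(2+√3)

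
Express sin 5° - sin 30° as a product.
sin 5° - sin 30° = 2 cos(17.5°) sin(-12.5°)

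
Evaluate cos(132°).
cos(132°) = -0.6691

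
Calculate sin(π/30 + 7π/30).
sin(π/30 + 7π/30) = sin π/30 cos 7π/30 + cos π/30 sin 7π/30 = 0.7431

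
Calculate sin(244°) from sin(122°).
sin(244°) = 2 sin 122° cos 122° = -0.8988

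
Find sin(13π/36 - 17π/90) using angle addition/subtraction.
sin(13π/36 - 17π/90) = sin 13π/36 cos 17π/90 - cos 13π/36 sin 17π/90 = 0.515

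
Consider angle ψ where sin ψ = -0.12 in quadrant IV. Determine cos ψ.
cos ψ = √(1 - sin²ψ) = 0.9928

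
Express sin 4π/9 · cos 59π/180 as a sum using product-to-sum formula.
sin 4π/9 cos 59π/180 = (1/2)[sin(4π/9+59π/180) + sin(4π/9-59π/180)]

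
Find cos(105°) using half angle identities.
cos(105°) = -√((1 + cos 210°)/2) = -(√6-√2)/4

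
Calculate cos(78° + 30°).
cos(78° + 30°) = cos 78° cos 30° - sin 78° sin 30° = -0.309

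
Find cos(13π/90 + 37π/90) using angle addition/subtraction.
cos(13π/90 + 37π/90) = cos 13π/90 cos 37π/90 - sin 13π/90 sin 37π/90 = -0.1736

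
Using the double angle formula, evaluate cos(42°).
cos(42°) = cos²21° - sin²21° = 0.7431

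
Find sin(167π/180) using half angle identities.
sin(167π/180) = √((1 - cos 167π/90)/2) = 0.225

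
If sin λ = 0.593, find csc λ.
csc λ = 1/sin λ = 1.686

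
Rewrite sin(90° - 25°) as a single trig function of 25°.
sin(90° - 25°) = cos(25°)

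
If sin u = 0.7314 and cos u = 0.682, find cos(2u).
cos(2u) = cos²u - sin²u = -0.06982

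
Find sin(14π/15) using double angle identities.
sin(14π/15) = 2 sin 7π/15 cos 7π/15 = 0.2079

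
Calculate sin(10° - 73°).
sin(10° - 73°) = sin 10° cos 73° - cos 10° sin 73° = -0.891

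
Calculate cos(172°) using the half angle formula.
cos(172°) = -√((1 + cos 344°)/2) = -0.9903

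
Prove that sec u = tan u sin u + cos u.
RHS = sin²u/cos u + cos u = (sin²u + cos²u)/cos u = 1/cos u = sec u = LHS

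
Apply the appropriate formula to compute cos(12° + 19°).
cos(12° + 19°) = cos 12° cos 19° - sin 12° sin 19° = 0.8572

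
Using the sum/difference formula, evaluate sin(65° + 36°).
sin(65° + 36°) = sin 65° cos 36° + cos 65° sin 36° = 0.9816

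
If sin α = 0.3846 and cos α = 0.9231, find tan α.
tan α = sin α / cos α = 0.4166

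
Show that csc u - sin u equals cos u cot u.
LHS = 1/sin u - sin u = (1 - sin²u)/sin u = cos²u/sin u = cos u · (cos u/sin u) = cos u cot u = RHS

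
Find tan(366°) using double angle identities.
tan(366°) = 2 tan 183° / (1 - tan²183°) = 0.1051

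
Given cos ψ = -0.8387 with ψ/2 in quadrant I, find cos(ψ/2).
cos(ψ/2) = ±√((1 + cos ψ)/2); positive since ψ/2 ∈ QI, so cos(ψ/2) = 0.284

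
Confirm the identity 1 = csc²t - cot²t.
RHS = 1/sin²t - cos²t/sin²t = (1 - cos²t)/sin²t = sin²t/sin²t = 1 = LHS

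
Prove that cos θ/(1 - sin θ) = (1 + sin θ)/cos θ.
RHS = (1 + sin θ)(1 - sin θ) / (cos θ(1 - sin θ)) = (1 - sin²θ) / (cos θ(1 - sin θ)) = cos²θ / (cos θ(1 - sin θ)) = cos θ/(1 - sin θ) = LHS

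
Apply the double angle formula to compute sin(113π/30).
sin(113π/30) = 2 sin 113π/60 cos 113π/60 = -0.6691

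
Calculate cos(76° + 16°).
cos(76° + 16°) = cos 76° cos 16° - sin 76° sin 16° = -0.0349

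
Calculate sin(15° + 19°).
sin(15° + 19°) = sin 15° cos 19° + cos 15° sin 19° = 0.5592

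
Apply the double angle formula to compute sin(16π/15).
sin(16π/15) = 2 sin 8π/15 cos 8π/15 = -0.2079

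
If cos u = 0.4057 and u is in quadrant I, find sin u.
sin u = 0.914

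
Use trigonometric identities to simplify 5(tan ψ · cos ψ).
5(tan ψ · cos ψ) = 5(sin ψ) (using Quotient identity)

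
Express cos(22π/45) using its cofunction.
cos(22π/45) = sin(π/2 - 22π/45) = sin(π/90)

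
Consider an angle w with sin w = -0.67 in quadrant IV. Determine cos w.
cos w = √(1 - sin²w) = 0.7424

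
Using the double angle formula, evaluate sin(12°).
sin(12°) = 2 sin 6° cos 6° = 0.2079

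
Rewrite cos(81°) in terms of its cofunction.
cos(81°) = sin(90° - 81°) = sin(9°)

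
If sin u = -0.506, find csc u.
csc u = 1/sin u = -1.976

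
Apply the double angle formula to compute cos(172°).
cos(172°) = cos²86° - sin²86° = -0.9903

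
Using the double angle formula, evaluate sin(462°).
sin(462°) = 2 sin 231° cos 231° = 0.9781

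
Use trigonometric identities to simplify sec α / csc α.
sec α / csc α = tan α (using Reciprocal identities)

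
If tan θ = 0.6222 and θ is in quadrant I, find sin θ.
sin θ = 0.5283 (using tan²θ + 1 = sec²θ)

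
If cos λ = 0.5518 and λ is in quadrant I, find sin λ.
sin λ = 0.834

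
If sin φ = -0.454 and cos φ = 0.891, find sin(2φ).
sin(2φ) = 2 sin φ cos φ = -0.809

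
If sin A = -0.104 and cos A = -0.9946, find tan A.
tan A = sin A / cos A = 0.1046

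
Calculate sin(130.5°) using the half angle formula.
sin(130.5°) = √((1 - cos 261°)/2) = 0.7604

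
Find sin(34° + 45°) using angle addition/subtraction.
sin(34° + 45°) = sin 34° cos 45° + cos 34° sin 45° = 0.9816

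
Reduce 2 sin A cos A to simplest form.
2 sin A cos A = sin(2A) (using Double angle)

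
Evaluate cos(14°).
cos(14°) = 0.9703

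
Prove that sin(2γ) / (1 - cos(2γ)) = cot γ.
LHS = 2 sin γ cos γ / (2sin²γ) = cos γ/sin γ = cot γ = RHS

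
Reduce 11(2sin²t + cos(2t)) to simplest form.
11(2sin²t + cos(2t)) = 11 (using Double angle)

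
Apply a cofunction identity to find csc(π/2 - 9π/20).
csc(π/2 - 9π/20) = sec(9π/20) = 6.392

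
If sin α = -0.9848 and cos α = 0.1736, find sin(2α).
sin(2α) = 2 sin α cos α = -0.3419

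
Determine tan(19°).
tan(19°) = 0.3443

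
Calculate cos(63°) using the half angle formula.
cos(63°) = √((1 + cos 126°)/2) = 0.454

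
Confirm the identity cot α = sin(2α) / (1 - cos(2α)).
RHS = 2 sin α cos α / (2sin²α) = cos α/sin α = cot α = LHS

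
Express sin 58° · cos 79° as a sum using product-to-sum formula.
sin 58° cos 79° = (1/2)[sin(58°+79°) + sin(58°-79°)]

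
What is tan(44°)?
tan(44°) = 0.9657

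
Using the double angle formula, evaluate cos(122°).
cos(122°) = cos²61° - sin²61° = -0.5299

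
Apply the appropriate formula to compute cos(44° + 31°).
cos(44° + 31°) = cos 44° cos 31° - sin 44° sin 31° = (√6-√2)/4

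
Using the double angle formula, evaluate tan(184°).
tan(184°) = 2 tan 92° / (1 - tan²92°) = 0.06993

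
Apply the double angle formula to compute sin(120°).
sin(120°) = 2 sin 60° cos 60° = √3/2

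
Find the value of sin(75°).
sin(75°) = (√6+√2)/4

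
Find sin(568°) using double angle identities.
sin(568°) = 2 sin 284° cos 284° = -0.4695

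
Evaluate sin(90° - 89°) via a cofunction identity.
sin(90° - 89°) = cos(89°) = 0.01745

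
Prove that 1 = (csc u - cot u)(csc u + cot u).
RHS = csc²u - cot²u = (1 + cot²u) - cot²u = 1 = LHS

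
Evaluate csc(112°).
csc(112°) = 1.079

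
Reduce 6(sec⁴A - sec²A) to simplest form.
6(sec⁴A - sec²A) = 6(tan⁴A + tan²A) (using Pythagorean)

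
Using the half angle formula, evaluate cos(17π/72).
cos(17π/72) = √((1 + cos 17π/36)/2) = 0.7373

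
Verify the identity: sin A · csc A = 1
LHS = sin A · (1/sin A) = 1 = RHS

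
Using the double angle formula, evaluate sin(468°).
sin(468°) = 2 sin 234° cos 234° = 0.9511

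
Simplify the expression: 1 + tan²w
1 + tan²w = sec²w (using Pythagorean identity)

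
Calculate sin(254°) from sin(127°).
sin(254°) = 2 sin 127° cos 127° = -0.9613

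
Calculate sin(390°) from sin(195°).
sin(390°) = 2 sin 195° cos 195° = 1/2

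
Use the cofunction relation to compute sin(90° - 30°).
sin(90° - 30°) = cos(30°) = √3/2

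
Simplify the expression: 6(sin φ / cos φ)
6(sin φ / cos φ) = 6(tan φ) (using Quotient identity)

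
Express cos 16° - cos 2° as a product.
cos 16° - cos 2° = -2 sin(9°) sin(7°)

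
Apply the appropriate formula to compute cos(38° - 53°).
cos(38° - 53°) = cos 38° cos 53° + sin 38° sin 53° = (√6+√2)/4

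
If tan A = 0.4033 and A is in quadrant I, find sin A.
sin A = 0.374 (using tan²A + 1 = sec²A)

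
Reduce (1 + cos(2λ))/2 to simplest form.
(1 + cos(2λ))/2 = cos²λ (using Power reduction)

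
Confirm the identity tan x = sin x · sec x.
RHS = sin x · (1/cos x) = sin x/cos x = tan x = LHS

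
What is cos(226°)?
cos(226°) = -0.6947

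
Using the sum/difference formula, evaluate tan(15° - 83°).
tan(15° - 83°) = (tan 15° - tan 83°)/(1 + tan 15° tan 83°) = -2.475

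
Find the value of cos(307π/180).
cos(307π/180) = 0.6018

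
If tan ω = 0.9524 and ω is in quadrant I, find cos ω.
cos ω = 0.7241 (using tan²ω + 1 = sec²ω)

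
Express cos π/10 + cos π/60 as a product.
cos π/10 + cos π/60 = 2 cos(7π/120) cos(π/24)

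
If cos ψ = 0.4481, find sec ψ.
sec ψ = 1/cos ψ = 2.232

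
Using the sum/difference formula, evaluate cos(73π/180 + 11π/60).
cos(73π/180 + 11π/60) = cos 73π/180 cos 11π/60 - sin 73π/180 sin 11π/60 = -0.2756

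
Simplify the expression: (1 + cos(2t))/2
(1 + cos(2t))/2 = cos²t (using Power reduction)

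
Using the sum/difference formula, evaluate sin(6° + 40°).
sin(6° + 40°) = sin 6° cos 40° + cos 6° sin 40° = 0.7193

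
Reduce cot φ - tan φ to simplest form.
cot φ - tan φ = 2 cot(2φ) (using Double angle)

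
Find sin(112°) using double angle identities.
sin(112°) = 2 sin 56° cos 56° = 0.9272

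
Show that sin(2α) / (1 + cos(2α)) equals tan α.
LHS = 2 sin α cos α / (2cos²α) = sin α/cos α = tan α = RHS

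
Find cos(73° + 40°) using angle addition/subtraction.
cos(73° + 40°) = cos 73° cos 40° - sin 73° sin 40° = -0.3907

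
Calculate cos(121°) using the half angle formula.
cos(121°) = -√((1 + cos 242°)/2) = -0.515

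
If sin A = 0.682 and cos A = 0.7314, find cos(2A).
cos(2A) = cos²A - sin²A = 0.06982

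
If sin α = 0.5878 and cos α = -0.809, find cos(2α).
cos(2α) = cos²α - sin²α = 0.309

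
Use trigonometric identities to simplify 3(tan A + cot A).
3(tan A + cot A) = 3(sec A csc A) (using Quotient identities)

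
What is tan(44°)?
tan(44°) = 0.9657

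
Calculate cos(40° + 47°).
cos(40° + 47°) = cos 40° cos 47° - sin 40° sin 47° = 0.05234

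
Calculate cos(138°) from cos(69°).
cos(138°) = cos²69° - sin²69° = -0.7431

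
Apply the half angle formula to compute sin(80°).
sin(80°) = √((1 - cos 160°)/2) = 0.9848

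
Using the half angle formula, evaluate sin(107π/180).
sin(107π/180) = √((1 - cos 107π/90)/2) = 0.9563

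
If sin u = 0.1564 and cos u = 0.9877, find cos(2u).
cos(2u) = cos²u - sin²u = 0.9511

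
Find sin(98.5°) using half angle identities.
sin(98.5°) = √((1 - cos 197°)/2) = 0.989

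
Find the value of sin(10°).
sin(10°) = 0.1736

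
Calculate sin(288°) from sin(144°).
sin(288°) = 2 sin 144° cos 144° = -0.9511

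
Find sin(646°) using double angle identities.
sin(646°) = 2 sin 323° cos 323° = -0.9613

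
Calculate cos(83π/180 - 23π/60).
cos(83π/180 - 23π/60) = cos 83π/180 cos 23π/60 + sin 83π/180 sin 23π/60 = 0.9703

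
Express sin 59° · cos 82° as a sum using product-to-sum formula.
sin 59° cos 82° = (1/2)[sin(59°+82°) + sin(59°-82°)]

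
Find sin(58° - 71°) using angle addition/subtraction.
sin(58° - 71°) = sin 58° cos 71° - cos 58° sin 71° = -0.225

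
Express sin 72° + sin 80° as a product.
sin 72° + sin 80° = 2 sin(76°) cos(-4°)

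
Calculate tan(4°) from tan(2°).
tan(4°) = 2 tan 2° / (1 - tan²2°) = 0.06993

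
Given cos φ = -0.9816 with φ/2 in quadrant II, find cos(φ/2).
cos(φ/2) = ±√((1 + cos φ)/2); negative since φ/2 ∈ QII, so cos(φ/2) = -0.09592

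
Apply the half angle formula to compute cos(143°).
cos(143°) = -√((1 + cos 286°)/2) = -0.7986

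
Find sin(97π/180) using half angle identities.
sin(97π/180) = √((1 - cos 97π/90)/2) = 0.9925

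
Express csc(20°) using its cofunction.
csc(20°) = sec(90° - 20°) = sec(70°)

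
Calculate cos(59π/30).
cos(59π/30) = 0.9945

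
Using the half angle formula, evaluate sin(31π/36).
sin(31π/36) = √((1 - cos 31π/18)/2) = 0.4226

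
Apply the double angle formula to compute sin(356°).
sin(356°) = 2 sin 178° cos 178° = -0.06976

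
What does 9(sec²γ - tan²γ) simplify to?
9(sec²γ - tan²γ) = 9 (using Pythagorean identity)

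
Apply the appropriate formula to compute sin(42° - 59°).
sin(42° - 59°) = sin 42° cos 59° - cos 42° sin 59° = -0.2924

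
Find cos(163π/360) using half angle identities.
cos(163π/360) = √((1 + cos 163π/180)/2) = 0.1478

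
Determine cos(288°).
cos(288°) = 0.309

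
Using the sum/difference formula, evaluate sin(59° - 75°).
sin(59° - 75°) = sin 59° cos 75° - cos 59° sin 75° = -0.2756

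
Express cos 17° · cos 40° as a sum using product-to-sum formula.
cos 17° cos 40° = (1/2)[cos(17°-40°) + cos(17°+40°)]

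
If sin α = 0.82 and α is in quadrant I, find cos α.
cos α = 0.5724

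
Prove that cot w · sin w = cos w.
LHS = (cos w/sin w) · sin w = cos w = RHS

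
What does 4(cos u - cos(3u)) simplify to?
4(cos u - cos(3u)) = 4(2 sin(2u) sin u) (using Sum-to-product)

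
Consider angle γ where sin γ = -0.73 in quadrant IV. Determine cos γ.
cos γ = √(1 - sin²γ) = 0.6834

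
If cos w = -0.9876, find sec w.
sec w = 1/cos w = -1.013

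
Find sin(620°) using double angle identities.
sin(620°) = 2 sin 310° cos 310° = -0.9848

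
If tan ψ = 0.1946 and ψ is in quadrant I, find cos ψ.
cos ψ = 0.9816 (using tan²ψ + 1 = sec²ψ)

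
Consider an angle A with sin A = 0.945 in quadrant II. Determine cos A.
cos A = ±√(1 - sin²A) = -0.3271 (negative in QII)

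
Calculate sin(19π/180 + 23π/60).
sin(19π/180 + 23π/60) = sin 19π/180 cos 23π/60 + cos 19π/180 sin 23π/60 = 0.9994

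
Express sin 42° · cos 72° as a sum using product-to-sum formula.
sin 42° cos 72° = (1/2)[sin(42°+72°) + sin(42°-72°)]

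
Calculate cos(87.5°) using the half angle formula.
cos(87.5°) = √((1 + cos 175°)/2) = 0.04362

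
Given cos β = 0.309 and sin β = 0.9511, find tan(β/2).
tan(β/2) = sin β / (1 + cos β) = 0.7266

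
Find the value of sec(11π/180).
sec(11π/180) = 1.019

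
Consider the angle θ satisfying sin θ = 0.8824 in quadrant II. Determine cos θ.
cos θ = ±√(1 - sin²θ) = -0.4705 (negative in QII)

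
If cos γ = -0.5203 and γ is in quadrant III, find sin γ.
sin γ = -0.854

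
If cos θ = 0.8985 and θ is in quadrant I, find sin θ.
sin θ = 0.439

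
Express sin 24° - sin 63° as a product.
sin 24° - sin 63° = 2 cos(43.5°) sin(-19.5°)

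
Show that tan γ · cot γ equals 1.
LHS = (sin γ/cos γ) · (cos γ/sin γ) = 1 = RHS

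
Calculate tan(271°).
tan(271°) = -57.29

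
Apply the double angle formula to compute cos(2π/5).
cos(2π/5) = cos²π/5 - sin²π/5 = 0.309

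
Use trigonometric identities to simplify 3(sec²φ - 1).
3(sec²φ - 1) = 3(tan²φ) (using Pythagorean identity)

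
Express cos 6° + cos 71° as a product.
cos 6° + cos 71° = 2 cos(38.5°) cos(-32.5°)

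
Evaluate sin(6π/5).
sin(6π/5) = -0.5878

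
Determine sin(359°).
sin(359°) = -0.01745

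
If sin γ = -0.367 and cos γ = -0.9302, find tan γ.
tan γ = sin γ / cos γ = 0.3945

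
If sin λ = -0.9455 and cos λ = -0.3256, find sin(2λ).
sin(2λ) = 2 sin λ cos λ = 0.6157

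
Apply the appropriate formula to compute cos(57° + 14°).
cos(57° + 14°) = cos 57° cos 14° - sin 57° sin 14° = 0.3256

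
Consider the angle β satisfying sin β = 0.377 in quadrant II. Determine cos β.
cos β = ±√(1 - sin²β) = -0.9262 (negative in QII)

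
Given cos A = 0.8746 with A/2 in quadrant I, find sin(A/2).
sin(A/2) = ±√((1 - cos A)/2); positive since A/2 ∈ QI, so sin(A/2) = 0.2504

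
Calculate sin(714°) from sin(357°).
sin(714°) = 2 sin 357° cos 357° = -0.1045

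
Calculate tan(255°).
tan(255°) = 2+√3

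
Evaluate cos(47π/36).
cos(47π/36) = -0.5736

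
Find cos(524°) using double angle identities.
cos(524°) = 2cos²262° - 1 = -0.9613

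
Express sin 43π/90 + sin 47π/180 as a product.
sin 43π/90 + sin 47π/180 = 2 sin(133π/360) cos(13π/120)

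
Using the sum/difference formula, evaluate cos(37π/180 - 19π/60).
cos(37π/180 - 19π/60) = cos 37π/180 cos 19π/60 + sin 37π/180 sin 19π/60 = 0.9397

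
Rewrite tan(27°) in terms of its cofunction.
tan(27°) = cot(90° - 27°) = cot(63°)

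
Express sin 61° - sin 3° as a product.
sin 61° - sin 3° = 2 cos(32°) sin(29°)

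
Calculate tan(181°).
tan(181°) = 0.01746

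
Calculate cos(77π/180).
cos(77π/180) = 0.225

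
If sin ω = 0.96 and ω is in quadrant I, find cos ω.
cos ω = 0.28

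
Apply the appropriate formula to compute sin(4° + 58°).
sin(4° + 58°) = sin 4° cos 58° + cos 4° sin 58° = 0.8829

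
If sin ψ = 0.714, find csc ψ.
csc ψ = 1/sin ψ = 1.401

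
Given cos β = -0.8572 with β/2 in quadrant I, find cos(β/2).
cos(β/2) = ±√((1 + cos β)/2); positive since β/2 ∈ QI, so cos(β/2) = 0.2672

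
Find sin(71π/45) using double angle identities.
sin(71π/45) = 2 sin 71π/90 cos 71π/90 = -0.9703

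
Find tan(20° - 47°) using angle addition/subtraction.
tan(20° - 47°) = (tan 20° - tan 47°)/(1 + tan 20° tan 47°) = -0.5095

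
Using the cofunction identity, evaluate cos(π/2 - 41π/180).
cos(π/2 - 41π/180) = sin(41π/180) = 0.6561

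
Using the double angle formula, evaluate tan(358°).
tan(358°) = 2 tan 179° / (1 - tan²179°) = -0.03492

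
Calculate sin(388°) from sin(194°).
sin(388°) = 2 sin 194° cos 194° = 0.4695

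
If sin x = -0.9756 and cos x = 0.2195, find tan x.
tan x = sin x / cos x = -4.445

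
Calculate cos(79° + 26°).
cos(79° + 26°) = cos 79° cos 26° - sin 79° sin 26° = -(√6-√2)/4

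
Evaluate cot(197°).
cot(197°) = 3.271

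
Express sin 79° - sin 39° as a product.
sin 79° - sin 39° = 2 cos(59°) sin(20°)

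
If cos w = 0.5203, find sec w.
sec w = 1/cos w = 1.922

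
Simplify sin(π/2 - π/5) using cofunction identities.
sin(π/2 - π/5) = cos(π/5)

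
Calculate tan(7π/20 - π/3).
tan(7π/20 - π/3) = (tan 7π/20 - tan π/3)/(1 + tan 7π/20 tan π/3) = 0.05241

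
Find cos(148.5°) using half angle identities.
cos(148.5°) = -√((1 + cos 297°)/2) = -0.8526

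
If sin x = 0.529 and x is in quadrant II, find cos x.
cos x = -0.8486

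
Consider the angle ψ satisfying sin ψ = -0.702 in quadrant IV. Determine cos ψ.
cos ψ = √(1 - sin²ψ) = 0.7122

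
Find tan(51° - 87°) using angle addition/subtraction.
tan(51° - 87°) = (tan 51° - tan 87°)/(1 + tan 51° tan 87°) = -0.7265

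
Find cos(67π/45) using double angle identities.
cos(67π/45) = cos²67π/90 - sin²67π/90 = -0.0349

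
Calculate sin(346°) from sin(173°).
sin(346°) = 2 sin 173° cos 173° = -0.2419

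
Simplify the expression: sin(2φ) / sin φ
sin(2φ) / sin φ = 2 cos φ (using Double angle)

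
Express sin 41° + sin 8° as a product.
sin 41° + sin 8° = 2 sin(24.5°) cos(16.5°)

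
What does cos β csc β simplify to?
cos β csc β = cot β (using Reciprocal + quotient)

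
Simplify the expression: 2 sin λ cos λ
2 sin λ cos λ = sin(2λ) (using Double angle)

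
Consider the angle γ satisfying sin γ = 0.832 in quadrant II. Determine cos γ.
cos γ = ±√(1 - sin²γ) = -0.5548 (negative in QII)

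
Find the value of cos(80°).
cos(80°) = 0.1736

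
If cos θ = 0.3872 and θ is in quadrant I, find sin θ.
sin θ = 0.922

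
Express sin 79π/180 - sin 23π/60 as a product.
sin 79π/180 - sin 23π/60 = 2 cos(37π/90) sin(π/36)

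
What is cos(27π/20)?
cos(27π/20) = -0.454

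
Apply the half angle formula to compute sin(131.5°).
sin(131.5°) = √((1 - cos 263°)/2) = 0.749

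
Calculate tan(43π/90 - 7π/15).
tan(43π/90 - 7π/15) = (tan 43π/90 - tan 7π/15)/(1 + tan 43π/90 tan 7π/15) = 0.03492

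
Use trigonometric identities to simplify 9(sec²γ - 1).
9(sec²γ - 1) = 9(tan²γ) (using Pythagorean identity)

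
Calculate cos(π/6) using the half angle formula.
cos(π/6) = √((1 + cos π/3)/2) = √3/2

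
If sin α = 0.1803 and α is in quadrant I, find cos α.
cos α = 0.9836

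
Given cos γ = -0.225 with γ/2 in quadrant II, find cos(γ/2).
cos(γ/2) = ±√((1 + cos γ)/2); negative since γ/2 ∈ QII, so cos(γ/2) = -0.6225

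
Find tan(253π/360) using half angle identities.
tan(253π/360) = sin 253π/180 / (1 + cos 253π/180) = -1.351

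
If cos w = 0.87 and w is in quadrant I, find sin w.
sin w = 0.4931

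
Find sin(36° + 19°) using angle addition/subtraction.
sin(36° + 19°) = sin 36° cos 19° + cos 36° sin 19° = 0.8192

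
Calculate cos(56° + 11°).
cos(56° + 11°) = cos 56° cos 11° - sin 56° sin 11° = 0.3907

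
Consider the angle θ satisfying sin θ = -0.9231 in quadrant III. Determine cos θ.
cos θ = ±√(1 - sin²θ) = -0.3846 (negative in QIII)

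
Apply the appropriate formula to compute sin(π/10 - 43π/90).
sin(π/10 - 43π/90) = sin π/10 cos 43π/90 - cos π/10 sin 43π/90 = -0.9272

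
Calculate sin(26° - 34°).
sin(26° - 34°) = sin 26° cos 34° - cos 26° sin 34° = -0.1392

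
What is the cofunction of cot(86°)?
cot(86°) = tan(90° - 86°) = tan(4°)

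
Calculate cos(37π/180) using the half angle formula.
cos(37π/180) = √((1 + cos 37π/90)/2) = 0.7986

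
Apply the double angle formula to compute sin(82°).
sin(82°) = 2 sin 41° cos 41° = 0.9903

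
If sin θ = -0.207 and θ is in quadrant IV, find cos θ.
cos θ = 0.9783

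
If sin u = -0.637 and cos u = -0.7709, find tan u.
tan u = sin u / cos u = 0.8263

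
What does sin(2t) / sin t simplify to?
sin(2t) / sin t = 2 cos t (using Double angle)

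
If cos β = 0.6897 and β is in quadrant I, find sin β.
sin β = 0.7241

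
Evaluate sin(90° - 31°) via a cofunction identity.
sin(90° - 31°) = cos(31°) = 0.8572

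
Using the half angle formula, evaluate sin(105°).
sin(105°) = √((1 - cos 210°)/2) = (√6+√2)/4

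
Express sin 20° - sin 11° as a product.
sin 20° - sin 11° = 2 cos(15.5°) sin(4.5°)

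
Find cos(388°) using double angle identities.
cos(388°) = cos²194° - sin²194° = 0.8829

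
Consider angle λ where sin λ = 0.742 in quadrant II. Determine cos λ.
cos λ = ±√(1 - sin²λ) = -0.6704 (negative in QII)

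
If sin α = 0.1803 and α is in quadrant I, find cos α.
cos α = 0.9836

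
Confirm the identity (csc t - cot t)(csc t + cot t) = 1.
LHS = csc²t - cot²t = (1 + cot²t) - cot²t = 1 = RHS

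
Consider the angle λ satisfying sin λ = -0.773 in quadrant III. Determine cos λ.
cos λ = ±√(1 - sin²λ) = -0.6344 (negative in QIII)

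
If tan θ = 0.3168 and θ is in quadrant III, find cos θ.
cos θ = -0.9533 (using tan²θ + 1 = sec²θ)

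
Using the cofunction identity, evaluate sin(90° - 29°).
sin(90° - 29°) = cos(29°) = 0.8746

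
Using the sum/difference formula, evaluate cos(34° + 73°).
cos(34° + 73°) = cos 34° cos 73° - sin 34° sin 73° = -0.2924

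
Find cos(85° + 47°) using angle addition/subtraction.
cos(85° + 47°) = cos 85° cos 47° - sin 85° sin 47° = -0.6691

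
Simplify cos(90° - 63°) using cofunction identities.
cos(90° - 63°) = sin(63°)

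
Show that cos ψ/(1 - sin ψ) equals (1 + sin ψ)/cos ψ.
RHS = (1 + sin ψ)(1 - sin ψ) / (cos ψ(1 - sin ψ)) = (1 - sin²ψ) / (cos ψ(1 - sin ψ)) = cos²ψ / (cos ψ(1 - sin ψ)) = cos ψ/(1 - sin ψ) = LHS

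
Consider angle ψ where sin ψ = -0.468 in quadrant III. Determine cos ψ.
cos ψ = ±√(1 - sin²ψ) = -0.8837 (negative in QIII)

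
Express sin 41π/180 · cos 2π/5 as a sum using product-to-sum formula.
sin 41π/180 cos 2π/5 = (1/2)[sin(41π/180+2π/5) + sin(41π/180-2π/5)]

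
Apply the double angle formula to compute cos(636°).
cos(636°) = cos²318° - sin²318° = 0.1045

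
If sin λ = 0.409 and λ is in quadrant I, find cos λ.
cos λ = 0.9125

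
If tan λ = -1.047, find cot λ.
cot λ = 1/tan λ = -0.9551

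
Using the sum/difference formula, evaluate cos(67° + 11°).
cos(67° + 11°) = cos 67° cos 11° - sin 67° sin 11° = 0.2079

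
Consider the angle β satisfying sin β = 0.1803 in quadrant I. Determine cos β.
cos β = √(1 - sin²β) = 0.9836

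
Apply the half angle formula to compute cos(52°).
cos(52°) = √((1 + cos 104°)/2) = 0.6157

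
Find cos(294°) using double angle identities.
cos(294°) = cos²147° - sin²147° = 0.4067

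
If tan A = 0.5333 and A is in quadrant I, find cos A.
cos A = 0.8824 (using tan²A + 1 = sec²A)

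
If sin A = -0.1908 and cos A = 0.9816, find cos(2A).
cos(2A) = cos²A - sin²A = 0.9271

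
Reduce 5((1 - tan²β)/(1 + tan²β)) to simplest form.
5((1 - tan²β)/(1 + tan²β)) = 5(cos(2β)) (using Double angle)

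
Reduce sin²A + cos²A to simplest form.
sin²A + cos²A = 1 (using Pythagorean identity)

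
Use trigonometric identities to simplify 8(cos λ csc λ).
8(cos λ csc λ) = 8(cot λ) (using Reciprocal + quotient)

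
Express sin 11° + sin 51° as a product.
sin 11° + sin 51° = 2 sin(31°) cos(-20°)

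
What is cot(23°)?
cot(23°) = 2.356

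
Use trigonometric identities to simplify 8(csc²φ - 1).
8(csc²φ - 1) = 8(cot²φ) (using Pythagorean identity)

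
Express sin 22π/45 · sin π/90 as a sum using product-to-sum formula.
sin 22π/45 sin π/90 = (1/2)[cos(22π/45-π/90) - cos(22π/45+π/90)]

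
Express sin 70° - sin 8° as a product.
sin 70° - sin 8° = 2 cos(39°) sin(31°)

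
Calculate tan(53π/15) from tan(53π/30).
tan(53π/15) = 2 tan 53π/30 / (1 - tan²53π/30) = -9.514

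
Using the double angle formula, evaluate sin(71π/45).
sin(71π/45) = 2 sin 71π/90 cos 71π/90 = -0.9703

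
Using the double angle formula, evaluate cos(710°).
cos(710°) = cos²355° - sin²355° = 0.9848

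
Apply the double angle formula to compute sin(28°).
sin(28°) = 2 sin 14° cos 14° = 0.4695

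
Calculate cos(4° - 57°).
cos(4° - 57°) = cos 4° cos 57° + sin 4° sin 57° = 0.6018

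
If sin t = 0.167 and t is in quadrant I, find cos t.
cos t = 0.986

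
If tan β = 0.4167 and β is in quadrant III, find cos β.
cos β = -0.9231 (using tan²β + 1 = sec²β)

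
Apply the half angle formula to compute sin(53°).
sin(53°) = √((1 - cos 106°)/2) = 0.7986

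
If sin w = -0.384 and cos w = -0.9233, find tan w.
tan w = sin w / cos w = 0.4159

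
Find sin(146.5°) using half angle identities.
sin(146.5°) = √((1 - cos 293°)/2) = 0.5519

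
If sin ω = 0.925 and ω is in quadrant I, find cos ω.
cos ω = 0.38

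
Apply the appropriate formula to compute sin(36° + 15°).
sin(36° + 15°) = sin 36° cos 15° + cos 36° sin 15° = 0.7771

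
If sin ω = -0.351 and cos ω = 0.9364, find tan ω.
tan ω = sin ω / cos ω = -0.3748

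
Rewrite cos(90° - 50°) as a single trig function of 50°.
cos(90° - 50°) = sin(50°)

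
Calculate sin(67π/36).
sin(67π/36) = -0.4226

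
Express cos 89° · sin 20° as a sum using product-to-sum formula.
cos 89° sin 20° = (1/2)[sin(89°+20°) - sin(89°-20°)]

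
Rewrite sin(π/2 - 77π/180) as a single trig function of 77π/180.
sin(π/2 - 77π/180) = cos(77π/180)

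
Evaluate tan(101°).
tan(101°) = -5.145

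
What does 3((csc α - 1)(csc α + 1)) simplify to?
3((csc α - 1)(csc α + 1)) = 3(cot²α) (using Diff. of squares)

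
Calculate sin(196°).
sin(196°) = -0.2756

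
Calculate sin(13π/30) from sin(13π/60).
sin(13π/30) = 2 sin 13π/60 cos 13π/60 = 0.9781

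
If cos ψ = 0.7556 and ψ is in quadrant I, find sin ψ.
sin ψ = 0.655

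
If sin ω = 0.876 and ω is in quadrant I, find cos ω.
cos ω = 0.4823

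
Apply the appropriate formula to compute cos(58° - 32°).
cos(58° - 32°) = cos 58° cos 32° + sin 58° sin 32° = 0.8988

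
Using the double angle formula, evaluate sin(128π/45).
sin(128π/45) = 2 sin 64π/45 cos 64π/45 = 0.4695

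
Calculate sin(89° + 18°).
sin(89° + 18°) = sin 89° cos 18° + cos 89° sin 18° = 0.9563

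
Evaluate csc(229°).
csc(229°) = -1.325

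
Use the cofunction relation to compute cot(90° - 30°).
cot(90° - 30°) = tan(30°) = √3/3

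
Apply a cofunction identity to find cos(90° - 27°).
cos(90° - 27°) = sin(27°) = 0.454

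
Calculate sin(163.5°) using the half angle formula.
sin(163.5°) = √((1 - cos 327°)/2) = 0.284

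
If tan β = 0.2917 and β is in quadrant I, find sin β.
sin β = 0.28 (using tan²β + 1 = sec²β)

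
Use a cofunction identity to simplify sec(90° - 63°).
sec(90° - 63°) = csc(63°)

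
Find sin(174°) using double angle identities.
sin(174°) = 2 sin 87° cos 87° = 0.1045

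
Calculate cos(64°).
cos(64°) = 0.4384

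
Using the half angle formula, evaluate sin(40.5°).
sin(40.5°) = √((1 - cos 81°)/2) = 0.6494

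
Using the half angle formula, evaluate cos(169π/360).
cos(169π/360) = √((1 + cos 169π/180)/2) = 0.09585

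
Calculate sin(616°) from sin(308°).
sin(616°) = 2 sin 308° cos 308° = -0.9703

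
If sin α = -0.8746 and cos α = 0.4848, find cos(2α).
cos(2α) = cos²α - sin²α = -0.5299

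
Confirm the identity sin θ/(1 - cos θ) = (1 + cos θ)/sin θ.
LHS = sin θ(1 + cos θ) / ((1 - cos θ)(1 + cos θ)) = sin θ(1 + cos θ) / (1 - cos²θ) = sin θ(1 + cos θ) / sin²θ = (1 + cos θ)/sin θ = RHS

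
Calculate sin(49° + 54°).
sin(49° + 54°) = sin 49° cos 54° + cos 49° sin 54° = 0.9744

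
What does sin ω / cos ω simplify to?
sin ω / cos ω = tan ω (using Quotient identity)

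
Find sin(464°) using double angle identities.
sin(464°) = 2 sin 232° cos 232° = 0.9703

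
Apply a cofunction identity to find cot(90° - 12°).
cot(90° - 12°) = tan(12°) = 0.2126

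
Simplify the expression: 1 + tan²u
1 + tan²u = sec²u (using Pythagorean identity)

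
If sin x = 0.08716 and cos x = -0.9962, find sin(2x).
sin(2x) = 2 sin x cos x = -0.1737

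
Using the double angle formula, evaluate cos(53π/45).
cos(53π/45) = cos²53π/90 - sin²53π/90 = -0.848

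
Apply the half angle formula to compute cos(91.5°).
cos(91.5°) = -√((1 + cos 183°)/2) = -0.02618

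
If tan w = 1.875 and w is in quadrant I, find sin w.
sin w = 0.8824 (using tan²w + 1 = sec²w)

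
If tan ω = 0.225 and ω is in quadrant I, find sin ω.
sin ω = 0.2195 (using tan²ω + 1 = sec²ω)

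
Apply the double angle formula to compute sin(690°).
sin(690°) = 2 sin 345° cos 345° = -1/2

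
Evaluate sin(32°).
sin(32°) = 0.5299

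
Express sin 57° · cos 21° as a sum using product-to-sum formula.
sin 57° cos 21° = (1/2)[sin(57°+21°) + sin(57°-21°)]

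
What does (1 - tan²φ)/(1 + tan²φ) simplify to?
(1 - tan²φ)/(1 + tan²φ) = cos(2φ) (using Double angle)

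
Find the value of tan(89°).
tan(89°) = 57.29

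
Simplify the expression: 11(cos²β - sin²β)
11(cos²β - sin²β) = 11(cos(2β)) (using Double angle)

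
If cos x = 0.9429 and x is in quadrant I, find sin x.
sin x = 0.3331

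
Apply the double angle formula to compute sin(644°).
sin(644°) = 2 sin 322° cos 322° = -0.9703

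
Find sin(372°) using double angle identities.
sin(372°) = 2 sin 186° cos 186° = 0.2079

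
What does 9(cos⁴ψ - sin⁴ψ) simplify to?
9(cos⁴ψ - sin⁴ψ) = 9(cos(2ψ)) (using Factoring + double angle)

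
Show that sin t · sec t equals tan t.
LHS = sin t · (1/cos t) = sin t/cos t = tan t = RHS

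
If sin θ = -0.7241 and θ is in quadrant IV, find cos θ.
cos θ = 0.6897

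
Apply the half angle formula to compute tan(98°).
tan(98°) = sin 196° / (1 + cos 196°) = -7.115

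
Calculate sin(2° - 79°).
sin(2° - 79°) = sin 2° cos 79° - cos 2° sin 79° = -0.9744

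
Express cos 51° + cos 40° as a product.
cos 51° + cos 40° = 2 cos(45.5°) cos(5.5°)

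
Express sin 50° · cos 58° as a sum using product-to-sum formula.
sin 50° cos 58° = (1/2)[sin(50°+58°) + sin(50°-58°)]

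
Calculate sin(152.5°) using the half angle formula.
sin(152.5°) = √((1 - cos 305°)/2) = 0.4617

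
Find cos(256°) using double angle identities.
cos(256°) = 2cos²128° - 1 = -0.2419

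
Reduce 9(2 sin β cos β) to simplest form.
9(2 sin β cos β) = 9(sin(2β)) (using Double angle)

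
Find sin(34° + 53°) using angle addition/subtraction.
sin(34° + 53°) = sin 34° cos 53° + cos 34° sin 53° = 0.9986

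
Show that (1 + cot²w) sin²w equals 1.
LHS = csc²w · sin²w = (1/sin²w) · sin²w = 1 = RHS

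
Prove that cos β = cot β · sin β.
RHS = (cos β/sin β) · sin β = cos β = LHS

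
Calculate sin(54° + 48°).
sin(54° + 48°) = sin 54° cos 48° + cos 54° sin 48° = 0.9781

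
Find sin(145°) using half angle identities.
sin(145°) = √((1 - cos 290°)/2) = 0.5736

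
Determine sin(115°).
sin(115°) = 0.9063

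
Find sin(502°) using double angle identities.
sin(502°) = 2 sin 251° cos 251° = 0.6157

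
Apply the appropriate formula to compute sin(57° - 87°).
sin(57° - 87°) = sin 57° cos 87° - cos 57° sin 87° = -1/2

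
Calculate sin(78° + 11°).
sin(78° + 11°) = sin 78° cos 11° + cos 78° sin 11° = 0.9998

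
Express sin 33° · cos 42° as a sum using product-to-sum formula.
sin 33° cos 42° = (1/2)[sin(33°+42°) + sin(33°-42°)]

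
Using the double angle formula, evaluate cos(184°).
cos(184°) = cos²92° - sin²92° = -0.9976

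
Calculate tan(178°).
tan(178°) = -0.03492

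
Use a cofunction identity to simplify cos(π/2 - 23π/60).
cos(π/2 - 23π/60) = sin(23π/60)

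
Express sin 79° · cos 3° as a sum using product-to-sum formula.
sin 79° cos 3° = (1/2)[sin(79°+3°) + sin(79°-3°)]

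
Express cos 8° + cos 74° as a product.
cos 8° + cos 74° = 2 cos(41°) cos(-33°)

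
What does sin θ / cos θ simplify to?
sin θ / cos θ = tan θ (using Quotient identity)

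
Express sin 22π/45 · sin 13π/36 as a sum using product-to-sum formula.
sin 22π/45 sin 13π/36 = (1/2)[cos(22π/45-13π/36) - cos(22π/45+13π/36)]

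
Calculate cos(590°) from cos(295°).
cos(590°) = cos²295° - sin²295° = -0.6428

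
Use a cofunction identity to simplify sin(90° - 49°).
sin(90° - 49°) = cos(49°)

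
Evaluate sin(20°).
sin(20°) = 0.342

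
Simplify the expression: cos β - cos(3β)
cos β - cos(3β) = 2 sin(2β) sin β (using Sum-to-product)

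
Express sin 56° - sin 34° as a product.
sin 56° - sin 34° = 2 cos(45°) sin(11°)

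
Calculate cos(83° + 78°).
cos(83° + 78°) = cos 83° cos 78° - sin 83° sin 78° = -0.9455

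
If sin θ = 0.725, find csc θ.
csc θ = 1/sin θ = 1.379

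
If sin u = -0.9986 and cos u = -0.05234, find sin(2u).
sin(2u) = 2 sin u cos u = 0.1045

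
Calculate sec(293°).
sec(293°) = 2.559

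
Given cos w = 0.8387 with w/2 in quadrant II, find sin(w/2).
sin(w/2) = ±√((1 - cos w)/2); positive since w/2 ∈ QII, so sin(w/2) = 0.284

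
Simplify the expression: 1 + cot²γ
1 + cot²γ = csc²γ (using Pythagorean identity)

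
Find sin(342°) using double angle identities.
sin(342°) = 2 sin 171° cos 171° = -0.309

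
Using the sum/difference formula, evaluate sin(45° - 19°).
sin(45° - 19°) = sin 45° cos 19° - cos 45° sin 19° = 0.4384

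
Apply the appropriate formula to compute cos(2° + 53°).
cos(2° + 53°) = cos 2° cos 53° - sin 2° sin 53° = 0.5736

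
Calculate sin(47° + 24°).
sin(47° + 24°) = sin 47° cos 24° + cos 47° sin 24° = 0.9455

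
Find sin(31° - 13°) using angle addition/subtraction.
sin(31° - 13°) = sin 31° cos 13° - cos 31° sin 13° = 0.309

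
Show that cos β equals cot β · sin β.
RHS = (cos β/sin β) · sin β = cos β = LHS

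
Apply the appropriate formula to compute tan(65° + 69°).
tan(65° + 69°) = (tan 65° + tan 69°)/(1 - tan 65° tan 69°) = -1.036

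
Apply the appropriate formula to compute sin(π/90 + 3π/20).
sin(π/90 + 3π/20) = sin π/90 cos 3π/20 + cos π/90 sin 3π/20 = 0.4848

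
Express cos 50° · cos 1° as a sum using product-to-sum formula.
cos 50° cos 1° = (1/2)[cos(50°-1°) + cos(50°+1°)]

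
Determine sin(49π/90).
sin(49π/90) = 0.9903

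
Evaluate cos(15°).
cos(15°) = (√6+√2)/4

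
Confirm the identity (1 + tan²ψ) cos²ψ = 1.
LHS = sec²ψ · cos²ψ = (1/cos²ψ) · cos²ψ = 1 = RHS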